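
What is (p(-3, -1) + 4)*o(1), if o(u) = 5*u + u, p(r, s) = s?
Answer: 18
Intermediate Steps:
o(u) = 6*u
(p(-3, -1) + 4)*o(1) = (-1 + 4)*(6*1) = 3*6 = 18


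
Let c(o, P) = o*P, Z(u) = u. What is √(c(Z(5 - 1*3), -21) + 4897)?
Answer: √4855 ≈ 69.678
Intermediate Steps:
c(o, P) = P*o
√(c(Z(5 - 1*3), -21) + 4897) = √(-21*(5 - 1*3) + 4897) = √(-21*(5 - 3) + 4897) = √(-21*2 + 4897) = √(-42 + 4897) = √4855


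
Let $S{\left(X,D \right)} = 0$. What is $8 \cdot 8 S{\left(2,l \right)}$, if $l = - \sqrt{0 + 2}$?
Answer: $0$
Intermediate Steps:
$l = - \sqrt{2} \approx -1.4142$
$8 \cdot 8 S{\left(2,l \right)} = 8 \cdot 8 \cdot 0 = 64 \cdot 0 = 0$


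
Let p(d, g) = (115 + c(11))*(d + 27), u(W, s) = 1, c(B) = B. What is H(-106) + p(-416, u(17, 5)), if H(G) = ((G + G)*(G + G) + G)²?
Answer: 2010397230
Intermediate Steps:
p(d, g) = 3402 + 126*d (p(d, g) = (115 + 11)*(d + 27) = 126*(27 + d) = 3402 + 126*d)
H(G) = (G + 4*G²)² (H(G) = ((2*G)*(2*G) + G)² = (4*G² + G)² = (G + 4*G²)²)
H(-106) + p(-416, u(17, 5)) = (-106)²*(1 + 4*(-106))² + (3402 + 126*(-416)) = 11236*(1 - 424)² + (3402 - 52416) = 11236*(-423)² - 49014 = 11236*178929 - 49014 = 2010446244 - 49014 = 2010397230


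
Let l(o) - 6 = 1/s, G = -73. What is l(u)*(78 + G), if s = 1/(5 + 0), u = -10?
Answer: 55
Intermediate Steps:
s = ⅕ (s = 1/5 = ⅕ ≈ 0.20000)
l(o) = 11 (l(o) = 6 + 1/(⅕) = 6 + 5 = 11)
l(u)*(78 + G) = 11*(78 - 73) = 11*5 = 55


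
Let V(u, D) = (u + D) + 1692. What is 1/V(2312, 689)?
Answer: 1/4693 ≈ 0.00021308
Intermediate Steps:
V(u, D) = 1692 + D + u (V(u, D) = (D + u) + 1692 = 1692 + D + u)
1/V(2312, 689) = 1/(1692 + 689 + 2312) = 1/4693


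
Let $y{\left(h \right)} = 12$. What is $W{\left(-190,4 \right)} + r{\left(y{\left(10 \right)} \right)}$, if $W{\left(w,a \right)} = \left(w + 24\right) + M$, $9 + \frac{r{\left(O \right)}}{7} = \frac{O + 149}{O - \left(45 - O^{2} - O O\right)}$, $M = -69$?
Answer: $- \frac{74863}{255} \approx -293.58$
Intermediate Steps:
$r{\left(O \right)} = -63 + \frac{7 \left(149 + O\right)}{-45 + O + 2 O^{2}}$ ($r{\left(O \right)} = -63 + 7 \frac{O + 149}{O - \left(45 - O^{2} - O O\right)} = -63 + 7 \frac{149 + O}{O + \left(\left(O^{2} + O^{2}\right) - 45\right)} = -63 + 7 \frac{149 + O}{O + \left(2 O^{2} - 45\right)} = -63 + 7 \frac{149 + O}{O + \left(-45 + 2 O^{2}\right)} = -63 + 7 \frac{149 + O}{-45 + O + 2 O^{2}} = -63 + \frac{7 \left(149 + O\right)}{-45 + O + 2 O^{2}}$)
$W{\left(w,a \right)} = -45 + w$ ($W{\left(w,a \right)} = \left(w + 24\right) - 69 = \left(24 + w\right) - 69 = -45 + w$)
$W{\left(-190,4 \right)} + r{\left(y{\left(10 \right)} \right)} = \left(-45 - 190\right) + \frac{14 \left(277 - 9 \cdot 12^{2} - 48\right)}{-45 + 12 + 2 \cdot 12^{2}} = -235 + \frac{14 \left(277 - 1296 - 48\right)}{-45 + 12 + 2 \cdot 144} = -235 + \frac{14 \left(277 - 1296 - 48\right)}{-45 + 12 + 288} = -235 + 14 \cdot \frac{1}{255} \left(-1067\right) = -235 - \frac{14938}{255} = - \frac{74863}{255}$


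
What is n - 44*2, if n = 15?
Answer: -73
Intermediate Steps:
n - 44*2 = 15 - 44*2 = 15 - 88 = -73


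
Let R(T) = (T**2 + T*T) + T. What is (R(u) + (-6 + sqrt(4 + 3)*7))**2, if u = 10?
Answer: 41959 + 2856*sqrt(7) ≈ 49515.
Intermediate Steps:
R(T) = T + 2*T**2 (R(T) = (T**2 + T**2) + T = 2*T**2 + T = T + 2*T**2)
(R(u) + (-6 + sqrt(4 + 3)*7))**2 = (10*(1 + 2*10) + (-6 + sqrt(4 + 3)*7))**2 = (10*(1 + 20) + (-6 + sqrt(7)*7))**2 = (10*21 + (-6 + 7*sqrt(7)))**2 = (210 + (-6 + 7*sqrt(7)))**2 = (204 + 7*sqrt(7))**2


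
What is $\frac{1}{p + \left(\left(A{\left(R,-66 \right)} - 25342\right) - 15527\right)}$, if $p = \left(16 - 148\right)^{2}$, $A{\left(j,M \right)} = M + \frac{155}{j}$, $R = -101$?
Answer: $- \frac{101}{2374766} \approx -4.253 \cdot 10^{-5}$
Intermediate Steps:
$p = 17424$ ($p = \left(-132\right)^{2} = 17424$)
$\frac{1}{p + \left(\left(A{\left(R,-66 \right)} - 25342\right) - 15527\right)} = \frac{1}{17424 - \frac{4134590}{101}} = \frac{1}{- \frac{2374766}{101}} = - \frac{101}{2374766}$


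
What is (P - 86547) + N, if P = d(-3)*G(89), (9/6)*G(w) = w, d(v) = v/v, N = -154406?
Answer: -722681/3 ≈ -2.4089e+5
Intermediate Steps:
d(v) = 1
G(w) = 2*w/3
P = 178/3 (P = 1*((⅔)*89) = 1*(178/3) = 178/3 ≈ 59.333)
(P - 86547) + N = (178/3 - 86547) - 154406 = -259463/3 - 154406 = -722681/3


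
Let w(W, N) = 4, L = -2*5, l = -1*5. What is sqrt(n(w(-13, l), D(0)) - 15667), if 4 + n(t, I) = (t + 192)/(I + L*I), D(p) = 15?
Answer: I*sqrt(31736715)/45 ≈ 125.19*I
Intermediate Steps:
l = -5
L = -10
n(t, I) = -4 - (192 + t)/(9*I) (n(t, I) = -4 + (t + 192)/(I - 10*I) = -4 + (192 + t)/((-9*I)) = -4 + (192 + t)*(-1/(9*I)) = -4 - (192 + t)/(9*I))
sqrt(n(w(-13, l), D(0)) - 15667) = sqrt((1/9)*(-192 - 1*4 - 36*15)/15 - 15667) = sqrt((1/9)*(1/15)*(-192 - 4 - 540) - 15667) = sqrt((1/9)*(1/15)*(-736) - 15667) = sqrt(-736/135 - 15667) = sqrt(-2115781/135) = I*sqrt(31736715)/45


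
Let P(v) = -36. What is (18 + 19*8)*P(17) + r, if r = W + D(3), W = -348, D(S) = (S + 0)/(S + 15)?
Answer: -38807/6 ≈ -6467.8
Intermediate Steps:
D(S) = S/(15 + S)
r = -2087/6 (r = -348 + 3/(15 + 3) = -348 + 3/18 = -348 + 3*(1/18) = -348 + ⅙ = -2087/6 ≈ -347.83)
(18 + 19*8)*P(17) + r = (18 + 19*8)*(-36) - 2087/6 = (18 + 152)*(-36) - 2087/6 = 170*(-36) - 2087/6 = -6120 - 2087/6 = -38807/6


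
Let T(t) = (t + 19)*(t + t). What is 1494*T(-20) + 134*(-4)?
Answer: 59224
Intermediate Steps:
T(t) = 2*t*(19 + t) (T(t) = (19 + t)*(2*t) = 2*t*(19 + t))
1494*T(-20) + 134*(-4) = 1494*(2*(-20)*(19 - 20)) + 134*(-4) = 1494*(2*(-20)*(-1)) - 536 = 1494*40 - 536 = 59760 - 536 = 59224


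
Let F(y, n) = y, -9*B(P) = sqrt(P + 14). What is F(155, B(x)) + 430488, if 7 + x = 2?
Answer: 430643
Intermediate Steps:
x = -5 (x = -7 + 2 = -5)
B(P) = -sqrt(14 + P)/9 (B(P) = -sqrt(P + 14)/9 = -sqrt(14 + P)/9)
F(155, B(x)) + 430488 = 155 + 430488 = 430643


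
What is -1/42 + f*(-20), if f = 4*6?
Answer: -20161/42 ≈ -480.02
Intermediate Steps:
f = 24
-1/42 + f*(-20) = -1/42 + 24*(-20) = -1*1/42 - 480 = -1/42 - 480 = -20161/42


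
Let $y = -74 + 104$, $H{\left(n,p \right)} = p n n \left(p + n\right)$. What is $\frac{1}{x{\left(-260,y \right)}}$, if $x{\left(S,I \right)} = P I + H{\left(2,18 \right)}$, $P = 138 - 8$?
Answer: $\frac{1}{5340} \approx 0.00018727$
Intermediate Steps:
$H{\left(n,p \right)} = p n^{2} \left(n + p\right)$ ($H{\left(n,p \right)} = n p n \left(n + p\right) = p n^{2} \left(n + p\right)$)
$y = 30$
$P = 130$ ($P = 138 - 8 = 130$)
$x{\left(S,I \right)} = 1440 + 130 I$ ($x{\left(S,I \right)} = 130 I + 18 \cdot 2^{2} \left(2 + 18\right) = 130 I + 18 \cdot 4 \cdot 20 = 130 I + 1440 = 1440 + 130 I$)
$\frac{1}{x{\left(-260,y \right)}} = \frac{1}{1440 + 130 \cdot 30} = \frac{1}{1440 + 3900} = \frac{1}{5340}$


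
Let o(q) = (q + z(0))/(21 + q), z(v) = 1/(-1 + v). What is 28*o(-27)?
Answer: 392/3 ≈ 130.67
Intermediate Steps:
o(q) = (-1 + q)/(21 + q) (o(q) = (q + 1/(-1 + 0))/(21 + q) = (q + 1/(-1))/(21 + q) = (q - 1)/(21 + q) = (-1 + q)/(21 + q))
28*o(-27) = 28*((-1 - 27)/(21 - 27)) = 28*(-28/(-6)) = 28*(-1/6*(-28)) = 28*(14/3) = 392/3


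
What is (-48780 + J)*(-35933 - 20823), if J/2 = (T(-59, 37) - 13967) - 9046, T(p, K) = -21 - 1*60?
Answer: 5390003808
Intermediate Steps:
T(p, K) = -81 (T(p, K) = -21 - 60 = -81)
J = -46188 (J = 2*((-81 - 13967) - 9046) = 2*(-14048 - 9046) = 2*(-23094) = -46188)
(-48780 + J)*(-35933 - 20823) = (-48780 - 46188)*(-35933 - 20823) = -94968*(-56756) = 5390003808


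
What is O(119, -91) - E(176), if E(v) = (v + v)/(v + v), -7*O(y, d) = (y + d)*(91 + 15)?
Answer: -425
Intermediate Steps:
O(y, d) = -106*d/7 - 106*y/7 (O(y, d) = -(y + d)*(91 + 15)/7 = -(d + y)*106/7 = -(106*d + 106*y)/7 = -106*d/7 - 106*y/7)
E(v) = 1 (E(v) = (2*v)/((2*v)) = (2*v)*(1/(2*v)) = 1)
O(119, -91) - E(176) = (-106/7*(-91) - 106/7*119) - 1*1 = (1378 - 1802) - 1 = -424 - 1 = -425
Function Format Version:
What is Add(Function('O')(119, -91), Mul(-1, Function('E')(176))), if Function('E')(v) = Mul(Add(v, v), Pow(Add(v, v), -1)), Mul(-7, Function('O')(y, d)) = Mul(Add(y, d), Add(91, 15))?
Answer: -425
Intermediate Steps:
Function('O')(y, d) = Add(Mul(Rational(-106, 7), d), Mul(Rational(-106, 7), y)) (Function('O')(y, d) = Mul(Rational(-1, 7), Mul(Add(y, d), Add(91, 15))) = Mul(Rational(-1, 7), Mul(Add(d, y), 106)) = Mul(Rational(-1, 7), Add(Mul(106, d), Mul(106, y))) = Add(Mul(Rational(-106, 7), d), Mul(Rational(-106, 7), y)))
Function('E')(v) = 1 (Function('E')(v) = Mul(Mul(2, v), Pow(Mul(2, v), -1)) = Mul(Mul(2, v), Mul(Rational(1, 2), Pow(v, -1))) = 1)
Add(Function('O')(119, -91), Mul(-1, Function('E')(176))) = Add(Add(Mul(Rational(-106, 7), -91), Mul(Rational(-106, 7), 119)), Mul(-1, 1)) = Add(Add(1378, -1802), -1) = Add(-424, -1) = -425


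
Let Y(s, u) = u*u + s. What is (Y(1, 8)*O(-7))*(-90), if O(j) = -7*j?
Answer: -286650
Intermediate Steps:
Y(s, u) = s + u**2 (Y(s, u) = u**2 + s = s + u**2)
(Y(1, 8)*O(-7))*(-90) = ((1 + 8**2)*(-7*(-7)))*(-90) = ((1 + 64)*49)*(-90) = (65*49)*(-90) = 3185*(-90) = -286650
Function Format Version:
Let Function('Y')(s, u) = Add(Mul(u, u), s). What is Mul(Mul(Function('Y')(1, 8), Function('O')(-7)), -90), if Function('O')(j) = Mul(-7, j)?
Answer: -286650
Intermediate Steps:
Function('Y')(s, u) = Add(s, Pow(u, 2)) (Function('Y')(s, u) = Add(Pow(u, 2), s) = Add(s, Pow(u, 2)))
Mul(Mul(Function('Y')(1, 8), Function('O')(-7)), -90) = Mul(Mul(Add(1, Pow(8, 2)), Mul(-7, -7)), -90) = Mul(Mul(Add(1, 64), 49), -90) = Mul(Mul(65, 49), -90) = Mul(3185, -90) = -286650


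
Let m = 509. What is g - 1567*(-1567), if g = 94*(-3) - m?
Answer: 2454698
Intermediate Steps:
g = -791 (g = 94*(-3) - 1*509 = -282 - 509 = -791)
g - 1567*(-1567) = -791 - 1567*(-1567) = -791 + 2455489 = 2454698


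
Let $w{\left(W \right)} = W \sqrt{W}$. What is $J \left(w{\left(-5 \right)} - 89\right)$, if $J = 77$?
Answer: $-6853 - 385 i \sqrt{5} \approx -6853.0 - 860.89 i$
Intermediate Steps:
$w{\left(W \right)} = W^{\frac{3}{2}}$
$J \left(w{\left(-5 \right)} - 89\right) = 77 \left(\left(-5\right)^{\frac{3}{2}} - 89\right) = 77 \left(- 5 i \sqrt{5} - 89\right) = 77 \left(-89 - 5 i \sqrt{5}\right) = -6853 - 385 i \sqrt{5}$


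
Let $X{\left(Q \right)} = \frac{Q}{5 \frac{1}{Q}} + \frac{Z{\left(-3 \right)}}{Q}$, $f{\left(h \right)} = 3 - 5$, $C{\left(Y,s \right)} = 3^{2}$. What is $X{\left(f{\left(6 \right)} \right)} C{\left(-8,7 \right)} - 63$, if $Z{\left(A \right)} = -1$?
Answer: $- \frac{513}{10} \approx -51.3$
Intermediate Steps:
$C{\left(Y,s \right)} = 9$
$f{\left(h \right)} = -2$
$X{\left(Q \right)} = - \frac{1}{Q} + \frac{Q^{2}}{5}$ ($X{\left(Q \right)} = \frac{Q}{5 \frac{1}{Q}} - \frac{1}{Q} = Q \frac{Q}{5} - \frac{1}{Q} = \frac{Q^{2}}{5} - \frac{1}{Q} = - \frac{1}{Q} + \frac{Q^{2}}{5}$)
$X{\left(f{\left(6 \right)} \right)} C{\left(-8,7 \right)} - 63 = \frac{-5 + \left(-2\right)^{3}}{5 \left(-2\right)} 9 - 63 = \frac{1}{5} \left(- \frac{1}{2}\right) \left(-5 - 8\right) 9 - 63 = \frac{1}{5} \left(- \frac{1}{2}\right) \left(-13\right) 9 - 63 = \frac{13}{10} \cdot 9 - 63 = \frac{117}{10} - 63 = - \frac{513}{10}$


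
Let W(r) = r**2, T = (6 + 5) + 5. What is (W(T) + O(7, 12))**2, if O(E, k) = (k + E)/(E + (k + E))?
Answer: 44555625/676 ≈ 65911.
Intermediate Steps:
O(E, k) = (E + k)/(k + 2*E) (O(E, k) = (E + k)/(E + (E + k)) = (E + k)/(k + 2*E))
T = 16 (T = 11 + 5 = 16)
(W(T) + O(7, 12))**2 = (16**2 + (7 + 12)/(12 + 2*7))**2 = (256 + 19/(12 + 14))**2 = (256 + 19/26)**2 = (6675/26)**2 = 44555625/676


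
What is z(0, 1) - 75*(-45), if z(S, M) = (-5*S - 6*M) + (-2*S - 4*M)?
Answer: 3365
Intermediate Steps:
z(S, M) = -10*M - 7*S (z(S, M) = (-6*M - 5*S) + (-4*M - 2*S) = -10*M - 7*S)
z(0, 1) - 75*(-45) = (-10*1 - 7*0) - 75*(-45) = (-10 + 0) + 3375 = -10 + 3375 = 3365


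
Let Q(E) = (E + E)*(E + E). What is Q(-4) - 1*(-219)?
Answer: 283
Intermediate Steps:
Q(E) = 4*E**2 (Q(E) = (2*E)*(2*E) = 4*E**2)
Q(-4) - 1*(-219) = 4*(-4)**2 - 1*(-219) = 4*16 + 219 = 64 + 219 = 283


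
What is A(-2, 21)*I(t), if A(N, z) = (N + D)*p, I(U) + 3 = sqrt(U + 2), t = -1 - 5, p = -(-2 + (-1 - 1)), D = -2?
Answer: 48 - 32*I ≈ 48.0 - 32.0*I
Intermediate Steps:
p = 4 (p = -(-2 - 2) = -1*(-4) = 4)
t = -6
I(U) = -3 + sqrt(2 + U) (I(U) = -3 + sqrt(U + 2) = -3 + sqrt(2 + U))
A(N, z) = -8 + 4*N (A(N, z) = (N - 2)*4 = (-2 + N)*4 = -8 + 4*N)
A(-2, 21)*I(t) = (-8 + 4*(-2))*(-3 + sqrt(2 - 6)) = (-8 - 8)*(-3 + sqrt(-4)) = -16*(-3 + 2*I) = 48 - 32*I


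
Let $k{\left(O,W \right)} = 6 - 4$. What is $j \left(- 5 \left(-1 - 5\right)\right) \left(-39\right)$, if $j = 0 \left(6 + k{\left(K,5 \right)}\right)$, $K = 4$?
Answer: $0$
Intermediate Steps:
$k{\left(O,W \right)} = 2$ ($k{\left(O,W \right)} = 6 - 4 = 2$)
$j = 0$ ($j = 0 \left(6 + 2\right) = 0 \cdot 8 = 0$)
$j \left(- 5 \left(-1 - 5\right)\right) \left(-39\right) = 0 \left(- 5 \left(-1 - 5\right)\right) \left(-39\right) = 0 \left(\left(-5\right) \left(-6\right)\right) \left(-39\right) = 0 \cdot 30 \left(-39\right) = 0 \left(-39\right) = 0$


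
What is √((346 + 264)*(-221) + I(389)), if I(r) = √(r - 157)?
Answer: √(-134810 + 2*√58) ≈ 367.14*I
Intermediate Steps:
I(r) = √(-157 + r)
√((346 + 264)*(-221) + I(389)) = √((346 + 264)*(-221) + √(-157 + 389)) = √(610*(-221) + √232) = √(-134810 + 2*√58)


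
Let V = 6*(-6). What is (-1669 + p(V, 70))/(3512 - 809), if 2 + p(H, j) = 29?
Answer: -1642/2703 ≈ -0.60747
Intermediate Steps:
V = -36
p(H, j) = 27 (p(H, j) = -2 + 29 = 27)
(-1669 + p(V, 70))/(3512 - 809) = (-1669 + 27)/(3512 - 809) = -1642/2703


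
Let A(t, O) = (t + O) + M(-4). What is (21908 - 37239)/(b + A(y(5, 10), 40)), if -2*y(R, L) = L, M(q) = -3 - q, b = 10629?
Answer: -15331/10665 ≈ -1.4375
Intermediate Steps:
y(R, L) = -L/2
A(t, O) = 1 + O + t (A(t, O) = (t + O) + (-3 - 1*(-4)) = (O + t) + (-3 + 4) = (O + t) + 1 = 1 + O + t)
(21908 - 37239)/(b + A(y(5, 10), 40)) = (21908 - 37239)/(10629 + (1 + 40 - 1/2*10)) = -15331/(10629 + (1 + 40 - 5)) = -15331/(10629 + 36) = -15331/10665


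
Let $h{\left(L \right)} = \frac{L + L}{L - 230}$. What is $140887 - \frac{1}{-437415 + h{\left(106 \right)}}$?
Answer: $\frac{1910416167297}{13559918} \approx 1.4089 \cdot 10^{5}$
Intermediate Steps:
$h{\left(L \right)} = \frac{2 L}{-230 + L}$
$140887 - \frac{1}{-437415 + h{\left(106 \right)}} = 140887 - \frac{1}{-437415 + 2 \cdot 106 \frac{1}{-230 + 106}} = 140887 - \frac{1}{-437415 + 2 \cdot 106 \frac{1}{-124}} = 140887 - \frac{1}{-437415 + 2 \cdot 106 \left(- \frac{1}{124}\right)} = 140887 - \frac{1}{-437415 - \frac{53}{31}} = 140887 - \frac{1}{- \frac{13559918}{31}} = 140887 - - \frac{31}{13559918} = 140887 + \frac{31}{13559918} = \frac{1910416167297}{13559918}$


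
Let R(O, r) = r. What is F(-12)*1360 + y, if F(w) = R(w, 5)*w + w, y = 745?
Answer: -97175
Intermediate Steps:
F(w) = 6*w (F(w) = 5*w + w = 6*w)
F(-12)*1360 + y = (6*(-12))*1360 + 745 = -72*1360 + 745 = -97920 + 745 = -97175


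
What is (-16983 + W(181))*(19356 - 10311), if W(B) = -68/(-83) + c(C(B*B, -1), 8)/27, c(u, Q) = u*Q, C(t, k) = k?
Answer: -12749339885/83 ≈ -1.5361e+8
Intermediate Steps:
c(u, Q) = Q*u
W(B) = 1172/2241 (W(B) = -68/(-83) + (8*(-1))/27 = -68*(-1/83) - 8*1/27 = 68/83 - 8/27 = 1172/2241)
(-16983 + W(181))*(19356 - 10311) = (-16983 + 1172/2241)*(19356 - 10311) = -38057731/2241*9045 = -12749339885/83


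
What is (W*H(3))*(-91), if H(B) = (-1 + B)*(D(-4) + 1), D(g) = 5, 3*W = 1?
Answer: -364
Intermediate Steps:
W = ⅓ (W = (⅓)*1 = ⅓ ≈ 0.33333)
H(B) = -6 + 6*B (H(B) = (-1 + B)*(5 + 1) = (-1 + B)*6 = -6 + 6*B)
(W*H(3))*(-91) = ((-6 + 6*3)/3)*(-91) = ((-6 + 18)/3)*(-91) = ((⅓)*12)*(-91) = 4*(-91) = -364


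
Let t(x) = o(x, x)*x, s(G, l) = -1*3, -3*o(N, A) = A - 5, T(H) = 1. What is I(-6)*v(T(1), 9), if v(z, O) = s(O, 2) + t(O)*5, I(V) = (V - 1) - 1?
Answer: 504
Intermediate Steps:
o(N, A) = 5/3 - A/3 (o(N, A) = -(A - 5)/3 = -(-5 + A)/3 = 5/3 - A/3)
s(G, l) = -3
I(V) = -2 + V (I(V) = (-1 + V) - 1 = -2 + V)
t(x) = x*(5/3 - x/3) (t(x) = (5/3 - x/3)*x = x*(5/3 - x/3))
v(z, O) = -3 + 5*O*(5 - O)/3 (v(z, O) = -3 + (O*(5 - O)/3)*5 = -3 + 5*O*(5 - O)/3)
I(-6)*v(T(1), 9) = (-2 - 6)*(-3 - 5/3*9*(-5 + 9)) = -8*(-3 - 5/3*9*4) = -8*(-3 - 60) = -8*(-63) = 504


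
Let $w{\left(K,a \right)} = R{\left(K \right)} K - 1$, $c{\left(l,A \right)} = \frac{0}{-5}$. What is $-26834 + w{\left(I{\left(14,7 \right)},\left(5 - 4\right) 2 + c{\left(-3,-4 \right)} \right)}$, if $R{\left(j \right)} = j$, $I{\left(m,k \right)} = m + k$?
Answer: $-26394$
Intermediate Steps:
$c{\left(l,A \right)} = 0$ ($c{\left(l,A \right)} = 0 \left(- \frac{1}{5}\right) = 0$)
$I{\left(m,k \right)} = k + m$
$w{\left(K,a \right)} = -1 + K^{2}$ ($w{\left(K,a \right)} = K K - 1 = K^{2} - 1 = -1 + K^{2}$)
$-26834 + w{\left(I{\left(14,7 \right)},\left(5 - 4\right) 2 + c{\left(-3,-4 \right)} \right)} = -26834 - \left(1 - \left(7 + 14\right)^{2}\right) = -26834 - \left(1 - 21^{2}\right) = -26834 + \left(-1 + 441\right) = -26834 + 440 = -26394$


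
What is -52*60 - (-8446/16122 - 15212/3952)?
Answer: -24813687853/7964268 ≈ -3115.6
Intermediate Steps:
-52*60 - (-8446/16122 - 15212/3952) = -3120 - (-8446*1/16122 - 15212*1/3952) = -3120 - (-4223/8061 - 3803/988) = -3120 - 1*(-34828307/7964268) = -3120 + 34828307/7964268 = -24813687853/7964268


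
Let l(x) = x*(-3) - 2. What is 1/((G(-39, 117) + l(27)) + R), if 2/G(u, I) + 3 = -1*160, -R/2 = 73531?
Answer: -163/23984637 ≈ -6.7960e-6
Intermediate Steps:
R = -147062 (R = -2*73531 = -147062)
G(u, I) = -2/163 (G(u, I) = 2/(-3 - 1*160) = 2/(-3 - 160) = 2/(-163) = 2*(-1/163) = -2/163)
l(x) = -2 - 3*x (l(x) = -3*x - 2 = -2 - 3*x)
1/((G(-39, 117) + l(27)) + R) = 1/((-2/163 + (-2 - 3*27)) - 147062) = 1/((-2/163 + (-2 - 81)) - 147062) = 1/((-2/163 - 83) - 147062) = 1/(-13531/163 - 147062) = 1/(-23984637/163) = -163/23984637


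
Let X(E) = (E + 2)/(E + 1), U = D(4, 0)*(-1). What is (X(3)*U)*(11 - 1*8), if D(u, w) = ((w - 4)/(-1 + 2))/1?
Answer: 15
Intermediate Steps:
D(u, w) = -4 + w (D(u, w) = ((-4 + w)/1)*1 = ((-4 + w)*1)*1 = (-4 + w)*1 = -4 + w)
U = 4 (U = (-4 + 0)*(-1) = -4*(-1) = 4)
X(E) = (2 + E)/(1 + E)
(X(3)*U)*(11 - 1*8) = (((2 + 3)/(1 + 3))*4)*(11 - 1*8) = ((5/4)*4)*(11 - 8) = (((1/4)*5)*4)*3 = ((5/4)*4)*3 = 5*3 = 15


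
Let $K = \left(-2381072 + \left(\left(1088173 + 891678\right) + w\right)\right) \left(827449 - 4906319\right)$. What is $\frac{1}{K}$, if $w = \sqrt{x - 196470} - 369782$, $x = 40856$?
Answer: $\frac{771003}{2424667065288606010} + \frac{i \sqrt{155614}}{2424667065288606010} \approx 3.1798 \cdot 10^{-13} + 1.6269 \cdot 10^{-16} i$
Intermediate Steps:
$w = -369782 + i \sqrt{155614}$ ($w = \sqrt{40856 - 196470} - 369782 = \sqrt{-155614} - 369782 = i \sqrt{155614} - 369782 = -369782 + i \sqrt{155614} \approx -3.6978 \cdot 10^{5} + 394.48 i$)
$K = 3144821006610 - 4078870 i \sqrt{155614}$ ($K = \left(-2381072 + \left(\left(1088173 + 891678\right) - \left(369782 - i \sqrt{155614}\right)\right)\right) \left(827449 - 4906319\right) = \left(-2381072 + \left(1979851 - \left(369782 - i \sqrt{155614}\right)\right)\right) \left(-4078870\right) = \left(-2381072 + \left(1610069 + i \sqrt{155614}\right)\right) \left(-4078870\right) = \left(-771003 + i \sqrt{155614}\right) \left(-4078870\right) = 3144821006610 - 4078870 i \sqrt{155614} \approx 3.1448 \cdot 10^{12} - 1.609 \cdot 10^{9} i$)
$\frac{1}{K} = \frac{1}{3144821006610 - 4078870 i \sqrt{155614}}$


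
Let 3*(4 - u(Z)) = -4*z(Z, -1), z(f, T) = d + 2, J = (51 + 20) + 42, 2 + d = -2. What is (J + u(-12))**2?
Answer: 117649/9 ≈ 13072.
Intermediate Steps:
d = -4 (d = -2 - 2 = -4)
J = 113 (J = 71 + 42 = 113)
z(f, T) = -2 (z(f, T) = -4 + 2 = -2)
u(Z) = 4/3 (u(Z) = 4 - (-4)*(-2)/3 = 4 - 1/3*8 = 4 - 8/3 = 4/3)
(J + u(-12))**2 = (113 + 4/3)**2 = (343/3)**2 = 117649/9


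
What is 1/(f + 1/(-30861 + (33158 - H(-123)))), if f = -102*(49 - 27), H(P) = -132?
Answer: -2429/5450675 ≈ -0.00044563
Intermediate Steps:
f = -2244 (f = -102*22 = -2244)
1/(f + 1/(-30861 + (33158 - H(-123)))) = 1/(-2244 + 1/(-30861 + (33158 - 1*(-132)))) = 1/(-2244 + 1/(-30861 + (33158 + 132))) = 1/(-2244 + 1/(-30861 + 33290)) = 1/(-2244 + 1/2429) = 1/(-5450675/2429) = -2429/5450675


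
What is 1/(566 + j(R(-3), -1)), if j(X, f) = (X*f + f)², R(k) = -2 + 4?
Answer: 1/575 ≈ 0.0017391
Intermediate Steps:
R(k) = 2
j(X, f) = (f + X*f)²
1/(566 + j(R(-3), -1)) = 1/(566 + (-1)²*(1 + 2)²) = 1/(566 + 1*3²) = 1/(566 + 1*9) = 1/(566 + 9) = 1/575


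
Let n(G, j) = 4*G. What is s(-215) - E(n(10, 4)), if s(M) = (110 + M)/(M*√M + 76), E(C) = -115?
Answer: 54455685/473531 - 1075*I*√215/473531 ≈ 115.0 - 0.033287*I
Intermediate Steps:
s(M) = (110 + M)/(76 + M^(3/2)) (s(M) = (110 + M)/(M^(3/2) + 76) = (110 + M)/(76 + M^(3/2)))
s(-215) - E(n(10, 4)) = (110 - 215)/(76 + (-215)^(3/2)) - 1*(-115) = -105/(76 - 215*I*√215) + 115 = 115 - 105/(76 - 215*I*√215)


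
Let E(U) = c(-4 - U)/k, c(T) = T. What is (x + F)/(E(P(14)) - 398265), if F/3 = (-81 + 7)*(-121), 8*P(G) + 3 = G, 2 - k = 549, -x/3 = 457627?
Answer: 5890179144/1742807597 ≈ 3.3797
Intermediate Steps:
x = -1372881 (x = -3*457627 = -1372881)
k = -547 (k = 2 - 1*549 = 2 - 549 = -547)
P(G) = -3/8 + G/8
F = 26862 (F = 3*((-81 + 7)*(-121)) = 3*(-74*(-121)) = 3*8954 = 26862)
E(U) = 4/547 + U/547 (E(U) = (-4 - U)/(-547) = (-4 - U)*(-1/547) = 4/547 + U/547)
(x + F)/(E(P(14)) - 398265) = (-1372881 + 26862)/((4/547 + (-3/8 + (⅛)*14)/547) - 398265) = -1346019/((4/547 + (-3/8 + 7/4)/547) - 398265) = -1346019/((4/547 + (1/547)*(11/8)) - 398265) = -1346019/((4/547 + 11/4376) - 398265) = -1346019/(43/4376 - 398265) = -1346019/(-1742807597/4376) = -1346019*(-4376/1742807597) = 5890179144/1742807597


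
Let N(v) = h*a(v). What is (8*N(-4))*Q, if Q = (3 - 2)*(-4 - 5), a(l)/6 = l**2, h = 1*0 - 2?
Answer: 13824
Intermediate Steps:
h = -2 (h = 0 - 2 = -2)
a(l) = 6*l**2
N(v) = -12*v**2
Q = -9 (Q = 1*(-9) = -9)
(8*N(-4))*Q = (8*(-12*(-4)**2))*(-9) = (8*(-12*16))*(-9) = (8*(-192))*(-9) = -1536*(-9) = 13824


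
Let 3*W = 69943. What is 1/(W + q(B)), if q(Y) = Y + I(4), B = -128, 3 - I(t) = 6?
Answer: 3/69550 ≈ 4.3134e-5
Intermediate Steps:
W = 69943/3 (W = (⅓)*69943 = 69943/3 ≈ 23314.)
I(t) = -3 (I(t) = 3 - 1*6 = 3 - 6 = -3)
q(Y) = -3 + Y (q(Y) = Y - 3 = -3 + Y)
1/(W + q(B)) = 1/(69943/3 + (-3 - 128)) = 1/(69943/3 - 131) = 1/(69550/3) = 3/69550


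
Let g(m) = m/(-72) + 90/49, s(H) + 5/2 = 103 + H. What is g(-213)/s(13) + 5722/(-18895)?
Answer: -657200767/2522029020 ≈ -0.26058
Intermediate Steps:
s(H) = 201/2 + H (s(H) = -5/2 + (103 + H) = 201/2 + H)
g(m) = 90/49 - m/72 (g(m) = m*(-1/72) + 90*(1/49) = -m/72 + 90/49 = 90/49 - m/72)
g(-213)/s(13) + 5722/(-18895) = (90/49 - 1/72*(-213))/(201/2 + 13) + 5722/(-18895) = (90/49 + 71/24)/(227/2) + 5722*(-1/18895) = (5639/1176)*(2/227) - 5722/18895 = 5639/133476 - 5722/18895 = -657200767/2522029020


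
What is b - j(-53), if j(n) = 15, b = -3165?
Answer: -3180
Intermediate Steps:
b - j(-53) = -3165 - 1*15 = -3165 - 15 = -3180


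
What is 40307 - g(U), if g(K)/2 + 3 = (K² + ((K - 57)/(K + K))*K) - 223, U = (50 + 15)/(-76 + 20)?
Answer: 63997083/1568 ≈ 40814.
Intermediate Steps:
U = -65/56 (U = 65/(-56) = 65*(-1/56) = -65/56 ≈ -1.1607)
g(K) = -509 + K + 2*K² (g(K) = -6 + 2*((K² + ((K - 57)/(K + K))*K) - 223) = -6 + 2*((K² + ((-57 + K)/((2*K)))*K) - 223) = -6 + 2*((K² + ((-57 + K)*(1/(2*K)))*K) - 223) = -6 + 2*((K² + ((-57 + K)/(2*K))*K) - 223) = -6 + 2*((K² + (-57/2 + K/2)) - 223) = -6 + 2*((-57/2 + K² + K/2) - 223) = -6 + 2*(-503/2 + K² + K/2) = -6 + (-503 + K + 2*K²) = -509 + K + 2*K²)
40307 - g(U) = 40307 - (-509 - 65/56 + 2*(-65/56)²) = 40307 - (-509 - 65/56 + 2*(4225/3136)) = 40307 - (-509 - 65/56 + 4225/1568) = 40307 - 1*(-795707/1568) = 40307 + 795707/1568 = 63997083/1568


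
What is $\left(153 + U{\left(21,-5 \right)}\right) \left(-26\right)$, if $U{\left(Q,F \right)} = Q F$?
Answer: $-1248$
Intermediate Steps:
$U{\left(Q,F \right)} = F Q$
$\left(153 + U{\left(21,-5 \right)}\right) \left(-26\right) = \left(153 - 105\right) \left(-26\right) = 48 \left(-26\right) = -1248$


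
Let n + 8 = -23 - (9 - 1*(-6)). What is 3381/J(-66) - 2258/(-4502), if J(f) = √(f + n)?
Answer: 1129/2251 - 483*I*√7/4 ≈ 0.50155 - 319.47*I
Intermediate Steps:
n = -46 (n = -8 + (-23 - (9 - 1*(-6))) = -8 + (-23 - (9 + 6)) = -8 + (-23 - 1*15) = -8 + (-23 - 15) = -8 - 38 = -46)
J(f) = √(-46 + f) (J(f) = √(f - 46) = √(-46 + f))
3381/J(-66) - 2258/(-4502) = 3381/(√(-46 - 66)) - 2258/(-4502) = 3381/(√(-112)) - 2258*(-1/4502) = 3381/((4*I*√7)) + 1129/2251 = 3381*(-I*√7/28) + 1129/2251 = -483*I*√7/4 + 1129/2251 = 1129/2251 - 483*I*√7/4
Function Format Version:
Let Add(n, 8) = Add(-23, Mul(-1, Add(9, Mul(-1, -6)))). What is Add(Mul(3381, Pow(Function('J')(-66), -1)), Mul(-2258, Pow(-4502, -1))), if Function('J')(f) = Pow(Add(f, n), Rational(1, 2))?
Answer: Add(Rational(1129, 2251), Mul(Rational(-483, 4), I, Pow(7, Rational(1, 2)))) ≈ Add(0.50155, Mul(-319.47, I))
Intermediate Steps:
n = -46 (n = Add(-8, Add(-23, Mul(-1, Add(9, Mul(-1, -6))))) = Add(-8, Add(-23, Mul(-1, Add(9, 6)))) = Add(-8, Add(-23, Mul(-1, 15))) = Add(-8, Add(-23, -15)) = Add(-8, -38) = -46)
Function('J')(f) = Pow(Add(-46, f), Rational(1, 2)) (Function('J')(f) = Pow(Add(f, -46), Rational(1, 2)) = Pow(Add(-46, f), Rational(1, 2)))
Add(Mul(3381, Pow(Function('J')(-66), -1)), Mul(-2258, Pow(-4502, -1))) = Add(Mul(3381, Pow(Pow(Add(-46, -66), Rational(1, 2)), -1)), Mul(-2258, Pow(-4502, -1))) = Add(Mul(3381, Pow(Pow(-112, Rational(1, 2)), -1)), Mul(-2258, Rational(-1, 4502))) = Add(Mul(3381, Pow(Mul(4, I, Pow(7, Rational(1, 2))), -1)), Rational(1129, 2251)) = Add(Mul(3381, Mul(Rational(-1, 28), I, Pow(7, Rational(1, 2)))), Rational(1129, 2251)) = Add(Mul(Rational(-483, 4), I, Pow(7, Rational(1, 2))), Rational(1129, 2251)) = Add(Rational(1129, 2251), Mul(Rational(-483, 4), I, Pow(7, Rational(1, 2))))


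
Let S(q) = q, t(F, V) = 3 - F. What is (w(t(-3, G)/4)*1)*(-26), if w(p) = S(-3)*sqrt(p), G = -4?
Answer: 39*sqrt(6) ≈ 95.530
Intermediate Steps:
w(p) = -3*sqrt(p)
(w(t(-3, G)/4)*1)*(-26) = (-3*sqrt(3 - 1*(-3))/2*1)*(-26) = (-3*sqrt(3 + 3)/2*1)*(-26) = (-3*sqrt(6)/2*1)*(-26) = -3*sqrt(6)/2*(-26) = 39*sqrt(6)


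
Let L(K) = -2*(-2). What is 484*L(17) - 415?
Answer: 1521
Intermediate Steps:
L(K) = 4
484*L(17) - 415 = 484*4 - 415 = 1936 - 415 = 1521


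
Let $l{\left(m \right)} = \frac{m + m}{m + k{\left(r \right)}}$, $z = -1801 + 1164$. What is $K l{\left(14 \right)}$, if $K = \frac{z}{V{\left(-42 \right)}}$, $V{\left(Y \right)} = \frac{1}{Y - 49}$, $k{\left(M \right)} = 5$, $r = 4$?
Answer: $\frac{1623076}{19} \approx 85425.0$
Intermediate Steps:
$V{\left(Y \right)} = \frac{1}{-49 + Y}$
$z = -637$
$l{\left(m \right)} = \frac{2 m}{5 + m}$ ($l{\left(m \right)} = \frac{m + m}{m + 5} = \frac{2 m}{5 + m}$)
$K = 57967$ ($K = - \frac{637}{\frac{1}{-49 - 42}} = - \frac{637}{\frac{1}{-91}} = - \frac{637}{- \frac{1}{91}} = \left(-637\right) \left(-91\right) = 57967$)
$K l{\left(14 \right)} = 57967 \cdot 2 \cdot 14 \frac{1}{5 + 14} = 57967 \cdot 2 \cdot 14 \cdot \frac{1}{19} = 57967 \cdot \frac{28}{19} = \frac{1623076}{19}$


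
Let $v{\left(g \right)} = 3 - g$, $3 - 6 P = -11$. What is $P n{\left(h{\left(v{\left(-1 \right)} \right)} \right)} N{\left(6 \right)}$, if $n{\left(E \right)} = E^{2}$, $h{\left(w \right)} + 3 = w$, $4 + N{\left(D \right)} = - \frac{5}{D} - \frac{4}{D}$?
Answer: $- \frac{77}{6} \approx -12.833$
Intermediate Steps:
$P = \frac{7}{3}$ ($P = \frac{1}{2} - - \frac{11}{6} = \frac{1}{2} + \frac{11}{6} = \frac{7}{3} \approx 2.3333$)
$N{\left(D \right)} = -4 - \frac{9}{D}$
$h{\left(w \right)} = -3 + w$
$P n{\left(h{\left(v{\left(-1 \right)} \right)} \right)} N{\left(6 \right)} = \frac{7 \left(-3 + \left(3 - -1\right)\right)^{2}}{3} \left(-4 - \frac{9}{6}\right) = \frac{7 \left(-3 + \left(3 + 1\right)\right)^{2}}{3} \left(-4 - \frac{3}{2}\right) = \frac{7 \left(-3 + 4\right)^{2}}{3} \left(-4 - \frac{3}{2}\right) = \frac{7 \cdot 1^{2}}{3} \left(- \frac{11}{2}\right) = \frac{7}{3} \cdot 1 \left(- \frac{11}{2}\right) = \frac{7}{3} \left(- \frac{11}{2}\right) = - \frac{77}{6}$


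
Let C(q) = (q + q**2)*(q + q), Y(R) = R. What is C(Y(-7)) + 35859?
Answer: 35271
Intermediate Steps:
C(q) = 2*q*(q + q**2) (C(q) = (q + q**2)*(2*q) = 2*q*(q + q**2))
C(Y(-7)) + 35859 = 2*(-7)**2*(1 - 7) + 35859 = 2*49*(-6) + 35859 = -588 + 35859 = 35271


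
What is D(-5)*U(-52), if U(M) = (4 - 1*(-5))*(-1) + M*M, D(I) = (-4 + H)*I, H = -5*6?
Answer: 458150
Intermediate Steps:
H = -30
D(I) = -34*I (D(I) = (-4 - 30)*I = -34*I)
U(M) = -9 + M**2 (U(M) = (4 + 5)*(-1) + M**2 = 9*(-1) + M**2 = -9 + M**2)
D(-5)*U(-52) = (-34*(-5))*(-9 + (-52)**2) = 170*(-9 + 2704) = 170*2695 = 458150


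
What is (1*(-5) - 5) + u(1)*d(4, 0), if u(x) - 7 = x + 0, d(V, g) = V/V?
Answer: -2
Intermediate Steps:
d(V, g) = 1
u(x) = 7 + x (u(x) = 7 + (x + 0) = 7 + x)
(1*(-5) - 5) + u(1)*d(4, 0) = (1*(-5) - 5) + (7 + 1)*1 = (-5 - 5) + 8*1 = -10 + 8 = -2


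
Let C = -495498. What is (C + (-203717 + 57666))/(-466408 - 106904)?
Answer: 641549/573312 ≈ 1.1190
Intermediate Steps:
(C + (-203717 + 57666))/(-466408 - 106904) = (-495498 + (-203717 + 57666))/(-466408 - 106904) = (-495498 - 146051)/(-573312) = -641549*(-1/573312) = 641549/573312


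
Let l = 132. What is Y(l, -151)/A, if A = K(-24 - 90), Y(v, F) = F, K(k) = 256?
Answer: -151/256 ≈ -0.58984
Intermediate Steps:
A = 256
Y(l, -151)/A = -151/256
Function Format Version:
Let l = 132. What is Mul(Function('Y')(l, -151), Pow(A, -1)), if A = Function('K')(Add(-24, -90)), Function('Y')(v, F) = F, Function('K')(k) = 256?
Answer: Rational(-151, 256) ≈ -0.58984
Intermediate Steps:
A = 256
Mul(Function('Y')(l, -151), Pow(A, -1)) = Mul(-151, Pow(256, -1)) = Mul(-151, Rational(1, 256)) = Rational(-151, 256)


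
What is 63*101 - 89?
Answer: 6274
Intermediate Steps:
63*101 - 89 = 6363 - 89 = 6274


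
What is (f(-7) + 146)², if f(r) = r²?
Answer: 38025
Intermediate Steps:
(f(-7) + 146)² = ((-7)² + 146)² = (49 + 146)² = 195² = 38025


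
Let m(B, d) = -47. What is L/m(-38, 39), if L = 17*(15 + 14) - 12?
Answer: -481/47 ≈ -10.234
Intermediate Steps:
L = 481 (L = 17*29 - 12 = 493 - 12 = 481)
L/m(-38, 39) = 481/(-47) = 481*(-1/47) = -481/47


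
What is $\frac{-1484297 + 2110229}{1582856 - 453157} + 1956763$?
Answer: $\frac{2210553830269}{1129699} \approx 1.9568 \cdot 10^{6}$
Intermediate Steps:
$\frac{-1484297 + 2110229}{1582856 - 453157} + 1956763 = \frac{625932}{1129699} + 1956763 = \frac{2210553830269}{1129699}$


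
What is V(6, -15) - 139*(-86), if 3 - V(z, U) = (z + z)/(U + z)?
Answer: 35875/3 ≈ 11958.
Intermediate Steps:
V(z, U) = 3 - 2*z/(U + z) (V(z, U) = 3 - (z + z)/(U + z) = 3 - 2*z/(U + z))
V(6, -15) - 139*(-86) = (6 + 3*(-15))/(-15 + 6) - 139*(-86) = (6 - 45)/(-9) + 11954 = -1/9*(-39) + 11954 = 13/3 + 11954 = 35875/3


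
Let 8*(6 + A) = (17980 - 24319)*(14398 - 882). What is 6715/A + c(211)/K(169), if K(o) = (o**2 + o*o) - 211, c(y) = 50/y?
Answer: -160199433380/257210005651953 ≈ -0.00062284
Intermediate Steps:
K(o) = -211 + 2*o**2 (K(o) = (o**2 + o**2) - 211 = 2*o**2 - 211 = -211 + 2*o**2)
A = -21419493/2 (A = -6 + ((17980 - 24319)*(14398 - 882))/8 = -6 + (-6339*13516)/8 = -6 + (1/8)*(-85677924) = -6 - 21419481/2 = -21419493/2 ≈ -1.0710e+7)
6715/A + c(211)/K(169) = 6715/(-21419493/2) + (50/211)/(-211 + 2*169**2) = 6715*(-2/21419493) + (50*(1/211))/(-211 + 2*28561) = -13430/21419493 + 50/(211*(-211 + 57122)) = -13430/21419493 + (50/211)/56911 = -13430/21419493 + (50/211)*(1/56911) = -13430/21419493 + 50/12008221 = -160199433380/257210005651953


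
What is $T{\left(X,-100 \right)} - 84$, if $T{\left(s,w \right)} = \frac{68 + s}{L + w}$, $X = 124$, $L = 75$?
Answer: $- \frac{2292}{25} \approx -91.68$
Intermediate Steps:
$T{\left(s,w \right)} = \frac{68 + s}{75 + w}$
$T{\left(X,-100 \right)} - 84 = \frac{68 + 124}{75 - 100} - 84 = \frac{1}{-25} \cdot 192 - 84 = \left(- \frac{1}{25}\right) 192 - 84 = - \frac{192}{25} - 84 = - \frac{2292}{25}$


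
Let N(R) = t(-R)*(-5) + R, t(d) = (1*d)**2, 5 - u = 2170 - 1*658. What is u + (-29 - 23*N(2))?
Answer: -1122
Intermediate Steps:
u = -1507 (u = 5 - (2170 - 1*658) = 5 - (2170 - 658) = 5 - 1*1512 = 5 - 1512 = -1507)
t(d) = d**2
N(R) = R - 5*R**2 (N(R) = (-R)**2*(-5) + R = R**2*(-5) + R = -5*R**2 + R = R - 5*R**2)
u + (-29 - 23*N(2)) = -1507 + (-29 - 46*(1 - 5*2)) = -1507 + (-29 - 46*(1 - 10)) = -1507 + (-29 - 46*(-9)) = -1507 + (-29 - 23*(-18)) = -1507 + (-29 + 414) = -1507 + 385 = -1122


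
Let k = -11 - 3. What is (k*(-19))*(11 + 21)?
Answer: 8512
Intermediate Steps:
k = -14
(k*(-19))*(11 + 21) = (-14*(-19))*(11 + 21) = 266*32 = 8512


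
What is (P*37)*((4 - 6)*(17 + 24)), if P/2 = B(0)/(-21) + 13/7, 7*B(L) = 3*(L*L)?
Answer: -78884/7 ≈ -11269.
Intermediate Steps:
B(L) = 3*L**2/7 (B(L) = (3*(L*L))/7 = (3*L**2)/7 = 3*L**2/7)
P = 26/7 (P = 2*(((3/7)*0**2)/(-21) + 13/7) = 2*(((3/7)*0)*(-1/21) + 13*(1/7)) = 2*(0*(-1/21) + 13/7) = 2*(0 + 13/7) = 2*(13/7) = 26/7 ≈ 3.7143)
(P*37)*((4 - 6)*(17 + 24)) = ((26/7)*37)*((4 - 6)*(17 + 24)) = 962*(-2*41)/7 = (962/7)*(-82) = -78884/7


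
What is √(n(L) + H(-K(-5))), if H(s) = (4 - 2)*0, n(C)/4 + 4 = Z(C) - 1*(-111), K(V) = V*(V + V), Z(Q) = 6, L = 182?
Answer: 2*√113 ≈ 21.260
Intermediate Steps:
K(V) = 2*V² (K(V) = V*(2*V) = 2*V²)
n(C) = 452 (n(C) = -16 + 4*(6 - 1*(-111)) = -16 + 4*(6 + 111) = -16 + 4*117 = -16 + 468 = 452)
H(s) = 0 (H(s) = 2*0 = 0)
√(n(L) + H(-K(-5))) = √(452 + 0) = √452 = 2*√113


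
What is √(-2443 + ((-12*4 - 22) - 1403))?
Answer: 2*I*√979 ≈ 62.578*I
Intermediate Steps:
√(-2443 + ((-12*4 - 22) - 1403)) = √(-2443 + ((-48 - 22) - 1403)) = √(-2443 + (-70 - 1403)) = √(-2443 - 1473) = √(-3916) = 2*I*√979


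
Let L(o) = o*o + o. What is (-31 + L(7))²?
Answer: 625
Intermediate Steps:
L(o) = o + o² (L(o) = o² + o = o + o²)
(-31 + L(7))² = (-31 + 7*(1 + 7))² = (-31 + 7*8)² = (-31 + 56)² = 25² = 625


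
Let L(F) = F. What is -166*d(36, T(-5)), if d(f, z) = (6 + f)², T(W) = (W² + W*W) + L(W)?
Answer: -292824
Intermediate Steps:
T(W) = W + 2*W² (T(W) = (W² + W*W) + W = (W² + W²) + W = 2*W² + W = W + 2*W²)
-166*d(36, T(-5)) = -166*(6 + 36)² = -166*42² = -166*1764 = -292824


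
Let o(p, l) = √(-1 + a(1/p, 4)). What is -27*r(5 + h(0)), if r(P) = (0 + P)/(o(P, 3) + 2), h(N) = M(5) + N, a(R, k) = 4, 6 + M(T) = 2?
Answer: -54 + 27*√3 ≈ -7.2346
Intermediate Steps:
M(T) = -4 (M(T) = -6 + 2 = -4)
h(N) = -4 + N
o(p, l) = √3 (o(p, l) = √(-1 + 4) = √3)
r(P) = P/(2 + √3) (r(P) = (0 + P)/(√3 + 2) = P/(2 + √3))
-27*r(5 + h(0)) = -27*(2*(5 + (-4 + 0)) - (5 + (-4 + 0))*√3) = -27*(2*(5 - 4) - (5 - 4)*√3) = -27*(2*1 - 1*1*√3) = -27*(2 - √3) = -54 + 27*√3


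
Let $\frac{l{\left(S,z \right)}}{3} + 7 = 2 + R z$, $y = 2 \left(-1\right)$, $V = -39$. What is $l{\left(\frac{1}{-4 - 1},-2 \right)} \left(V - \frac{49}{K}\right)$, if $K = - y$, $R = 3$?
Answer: $\frac{4191}{2} \approx 2095.5$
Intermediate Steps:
$y = -2$
$l{\left(S,z \right)} = -15 + 9 z$ ($l{\left(S,z \right)} = -21 + 3 \left(2 + 3 z\right) = -21 + \left(6 + 9 z\right) = -15 + 9 z$)
$K = 2$ ($K = \left(-1\right) \left(-2\right) = 2$)
$l{\left(\frac{1}{-4 - 1},-2 \right)} \left(V - \frac{49}{K}\right) = \left(-15 + 9 \left(-2\right)\right) \left(-39 - \frac{49}{2}\right) = \left(-15 - 18\right) \left(-39 - \frac{49}{2}\right) = - 33 \left(-39 - \frac{49}{2}\right) = \left(-33\right) \left(- \frac{127}{2}\right) = \frac{4191}{2}$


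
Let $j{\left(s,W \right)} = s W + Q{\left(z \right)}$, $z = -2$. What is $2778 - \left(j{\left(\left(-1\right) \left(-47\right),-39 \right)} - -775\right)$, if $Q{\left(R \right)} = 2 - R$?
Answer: $3832$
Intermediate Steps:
$j{\left(s,W \right)} = 4 + W s$ ($j{\left(s,W \right)} = s W + \left(2 - -2\right) = W s + \left(2 + 2\right) = W s + 4 = 4 + W s$)
$2778 - \left(j{\left(\left(-1\right) \left(-47\right),-39 \right)} - -775\right) = 2778 - \left(\left(4 - 39 \left(\left(-1\right) \left(-47\right)\right)\right) - -775\right) = 2778 - \left(\left(4 - 1833\right) + 775\right) = 2778 - \left(-1829 + 775\right) = 2778 - -1054 = 2778 + 1054 = 3832$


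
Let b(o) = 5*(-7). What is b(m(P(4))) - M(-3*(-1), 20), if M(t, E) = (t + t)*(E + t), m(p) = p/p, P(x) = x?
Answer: -173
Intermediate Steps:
m(p) = 1
b(o) = -35
M(t, E) = 2*t*(E + t) (M(t, E) = (2*t)*(E + t) = 2*t*(E + t))
b(m(P(4))) - M(-3*(-1), 20) = -35 - 2*(-3*(-1))*(20 - 3*(-1)) = -35 - 2*3*(20 + 3) = -35 - 2*3*23 = -35 - 1*138 = -35 - 138 = -173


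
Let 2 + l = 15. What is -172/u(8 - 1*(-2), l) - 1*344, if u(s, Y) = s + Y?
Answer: -8084/23 ≈ -351.48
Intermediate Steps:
l = 13 (l = -2 + 15 = 13)
u(s, Y) = Y + s
-172/u(8 - 1*(-2), l) - 1*344 = -172/(13 + (8 - 1*(-2))) - 1*344 = -172/(13 + (8 + 2)) - 344 = -172/(13 + 10) - 344 = -172/23 - 344 = -8084/23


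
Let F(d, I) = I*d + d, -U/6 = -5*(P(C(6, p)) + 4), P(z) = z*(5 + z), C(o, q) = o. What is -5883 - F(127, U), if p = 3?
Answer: -272710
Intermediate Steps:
U = 2100 (U = -(-30)*(6*(5 + 6) + 4) = -(-30)*(6*11 + 4) = -(-30)*(66 + 4) = -(-30)*70 = -6*(-350) = 2100)
F(d, I) = d + I*d
-5883 - F(127, U) = -5883 - 127*(1 + 2100) = -5883 - 127*2101 = -5883 - 1*266827 = -5883 - 266827 = -272710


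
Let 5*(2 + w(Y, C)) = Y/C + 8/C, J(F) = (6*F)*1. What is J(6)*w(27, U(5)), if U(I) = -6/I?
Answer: -282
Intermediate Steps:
J(F) = 6*F
w(Y, C) = -2 + 8/(5*C) + Y/(5*C) (w(Y, C) = -2 + (Y/C + 8/C)/5 = -2 + (8/C + Y/C)/5 = -2 + (8/(5*C) + Y/(5*C)) = -2 + 8/(5*C) + Y/(5*C))
J(6)*w(27, U(5)) = (6*6)*((8 + 27 - (-60)/5)/(5*((-6/5)))) = 36*((8 + 27 - (-60)/5)/(5*((-6*1/5)))) = 36*((8 + 27 - 10*(-6/5))/(5*(-6/5))) = 36*((1/5)*(-5/6)*(8 + 27 + 12)) = 36*((1/5)*(-5/6)*47) = 36*(-47/6) = -282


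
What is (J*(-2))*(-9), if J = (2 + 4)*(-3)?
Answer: -324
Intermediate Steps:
J = -18 (J = 6*(-3) = -18)
(J*(-2))*(-9) = -18*(-2)*(-9) = 36*(-9) = -324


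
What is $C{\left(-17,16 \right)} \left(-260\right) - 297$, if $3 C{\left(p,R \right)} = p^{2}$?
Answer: $- \frac{76031}{3} \approx -25344.0$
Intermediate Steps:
$C{\left(p,R \right)} = \frac{p^{2}}{3}$
$C{\left(-17,16 \right)} \left(-260\right) - 297 = \frac{\left(-17\right)^{2}}{3} \left(-260\right) - 297 = \frac{1}{3} \cdot 289 \left(-260\right) - 297 = \frac{289}{3} \left(-260\right) - 297 = - \frac{75140}{3} - 297 = - \frac{76031}{3}$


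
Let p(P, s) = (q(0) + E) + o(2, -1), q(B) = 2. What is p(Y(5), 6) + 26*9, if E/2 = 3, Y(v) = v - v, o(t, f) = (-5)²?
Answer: 267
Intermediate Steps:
o(t, f) = 25
Y(v) = 0
E = 6 (E = 2*3 = 6)
p(P, s) = 33 (p(P, s) = (2 + 6) + 25 = 8 + 25 = 33)
p(Y(5), 6) + 26*9 = 33 + 26*9 = 33 + 234 = 267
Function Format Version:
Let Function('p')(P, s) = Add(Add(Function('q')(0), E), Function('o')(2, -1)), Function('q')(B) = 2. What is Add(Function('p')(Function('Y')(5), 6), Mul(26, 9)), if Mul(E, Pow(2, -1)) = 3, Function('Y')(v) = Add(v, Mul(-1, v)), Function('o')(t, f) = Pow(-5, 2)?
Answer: 267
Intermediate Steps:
Function('o')(t, f) = 25
Function('Y')(v) = 0
E = 6 (E = Mul(2, 3) = 6)
Function('p')(P, s) = 33 (Function('p')(P, s) = Add(Add(2, 6), 25) = Add(8, 25) = 33)
Add(Function('p')(Function('Y')(5), 6), Mul(26, 9)) = Add(33, Mul(26, 9)) = Add(33, 234) = 267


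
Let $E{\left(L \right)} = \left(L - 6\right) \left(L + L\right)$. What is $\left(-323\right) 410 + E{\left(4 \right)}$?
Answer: $-132446$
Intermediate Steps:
$E{\left(L \right)} = 2 L \left(-6 + L\right)$ ($E{\left(L \right)} = \left(-6 + L\right) 2 L = 2 L \left(-6 + L\right)$)
$\left(-323\right) 410 + E{\left(4 \right)} = \left(-323\right) 410 + 2 \cdot 4 \left(-6 + 4\right) = -132430 + 2 \cdot 4 \left(-2\right) = -132430 - 16 = -132446$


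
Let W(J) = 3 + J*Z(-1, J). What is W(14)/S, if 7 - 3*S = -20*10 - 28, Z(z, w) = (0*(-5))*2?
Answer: 9/235 ≈ 0.038298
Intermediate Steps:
Z(z, w) = 0 (Z(z, w) = 0*2 = 0)
W(J) = 3 (W(J) = 3 + J*0 = 3 + 0 = 3)
S = 235/3 (S = 7/3 - (-20*10 - 28)/3 = 7/3 - (-200 - 28)/3 = 7/3 - ⅓*(-228) = 7/3 + 76 = 235/3 ≈ 78.333)
W(14)/S = 3/(235/3) = 3*(3/235) = 9/235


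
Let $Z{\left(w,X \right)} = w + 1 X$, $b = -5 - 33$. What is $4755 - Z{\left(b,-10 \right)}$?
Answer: $4803$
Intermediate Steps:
$b = -38$ ($b = -5 - 33 = -38$)
$Z{\left(w,X \right)} = X + w$ ($Z{\left(w,X \right)} = w + X = X + w$)
$4755 - Z{\left(b,-10 \right)} = 4755 - \left(-10 - 38\right) = 4755 - -48 = 4755 + 48 = 4803$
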